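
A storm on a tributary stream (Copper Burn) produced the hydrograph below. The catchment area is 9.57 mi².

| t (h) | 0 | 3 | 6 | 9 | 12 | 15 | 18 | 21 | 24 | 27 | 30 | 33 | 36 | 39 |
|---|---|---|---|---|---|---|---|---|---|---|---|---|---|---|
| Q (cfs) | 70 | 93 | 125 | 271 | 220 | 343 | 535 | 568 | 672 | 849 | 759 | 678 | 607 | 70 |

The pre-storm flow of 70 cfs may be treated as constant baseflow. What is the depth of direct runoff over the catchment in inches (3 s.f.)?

Direct runoff: 0.0, 23.0, 55.0, 201.0, 150.0, 273.0, 465.0, 498.0, 602.0, 779.0, 689.0, 608.0, 537.0, 0.0 cfs; ΣQ_DR = 4880 cfs.
V = ΣQ_DR · Δt = 4880 × 10800 s = 5.270 × 10^7 ft³.
Over A = 9.57 mi², depth = V / A = 2.37 in.

d ≈ 2.37 in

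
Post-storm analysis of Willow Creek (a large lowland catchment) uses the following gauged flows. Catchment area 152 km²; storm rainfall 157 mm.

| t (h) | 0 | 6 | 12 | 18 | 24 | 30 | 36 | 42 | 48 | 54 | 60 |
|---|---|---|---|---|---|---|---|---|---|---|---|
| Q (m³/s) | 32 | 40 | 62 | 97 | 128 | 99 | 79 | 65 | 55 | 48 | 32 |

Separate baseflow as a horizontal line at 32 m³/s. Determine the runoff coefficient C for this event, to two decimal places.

ΣQ_DR = 385.0 m³/s; V = ΣQ_DR·Δt = 8.316 × 10^6 m³.
Runoff depth d = V / A = 54.71 mm.
C = d / P = 54.71 / 157 = 0.35.

C ≈ 0.35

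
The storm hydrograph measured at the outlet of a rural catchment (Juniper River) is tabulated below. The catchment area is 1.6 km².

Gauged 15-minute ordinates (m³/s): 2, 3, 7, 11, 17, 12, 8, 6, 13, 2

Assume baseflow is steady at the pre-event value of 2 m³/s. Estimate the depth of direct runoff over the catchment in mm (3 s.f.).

Direct runoff: 0.0, 1.0, 5.0, 9.0, 15.0, 10.0, 6.0, 4.0, 11.0, 0.0 m³/s; ΣQ_DR = 61.00 m³/s.
V = ΣQ_DR · Δt = 61.00 × 900 s = 54900 m³.
Over A = 1.6 km², depth = V / A = 34.3 mm.

d ≈ 34.3 mm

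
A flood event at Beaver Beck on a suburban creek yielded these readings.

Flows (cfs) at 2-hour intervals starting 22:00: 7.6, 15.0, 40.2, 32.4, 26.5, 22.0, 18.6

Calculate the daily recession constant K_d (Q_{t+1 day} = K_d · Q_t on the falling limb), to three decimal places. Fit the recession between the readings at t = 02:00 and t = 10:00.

Between t = 02:00 and t = 10:00 the flow falls from 40.2 to 18.6 cfs over 4×2 h = 8 h.
Per-interval ratio K = (18.6/40.2)^(1/4) = 0.8247; K_d = K^(24/2) = 0.099.

K_d ≈ 0.099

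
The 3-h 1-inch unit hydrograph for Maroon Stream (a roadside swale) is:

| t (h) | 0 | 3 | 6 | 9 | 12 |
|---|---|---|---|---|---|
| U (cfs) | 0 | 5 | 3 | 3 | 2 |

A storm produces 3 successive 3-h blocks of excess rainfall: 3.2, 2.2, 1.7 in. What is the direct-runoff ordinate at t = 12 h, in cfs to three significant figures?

By discrete convolution, Q_j = Σ (P_i / 1 in) · U_{j−i}.
At t = 12 h (j=4): Q = (3.2/1)·2 + (2.2/1)·3 + (1.7/1)·3 = 18.1 cfs.

Q ≈ 18.1 cfs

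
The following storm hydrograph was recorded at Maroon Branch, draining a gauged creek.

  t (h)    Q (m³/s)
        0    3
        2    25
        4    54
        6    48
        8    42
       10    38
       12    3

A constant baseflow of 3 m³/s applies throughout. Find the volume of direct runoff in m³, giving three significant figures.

V ≈ 1.38 × 10^6 m³

Direct-runoff ordinates (Q − Q_b): 0.0, 22.0, 51.0, 45.0, 39.0, 35.0, 0.0 m³/s.
ΣQ_DR = 192.0 m³/s.
With Δt = 2 h = 7200 s, V = ΣQ_DR · Δt = 192.0 × 7200 = 1.38 × 10^6 m³.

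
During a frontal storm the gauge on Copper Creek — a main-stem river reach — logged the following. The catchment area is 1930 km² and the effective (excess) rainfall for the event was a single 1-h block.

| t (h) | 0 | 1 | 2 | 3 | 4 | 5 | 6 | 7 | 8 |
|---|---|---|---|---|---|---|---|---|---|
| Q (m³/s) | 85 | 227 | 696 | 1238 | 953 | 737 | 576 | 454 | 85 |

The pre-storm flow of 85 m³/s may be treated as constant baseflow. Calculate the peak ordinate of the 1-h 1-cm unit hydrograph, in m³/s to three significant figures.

Direct runoff: 0.0, 142.0, 611.0, 1153.0, 868.0, 652.0, 491.0, 369.0, 0.0 m³/s; ΣQ_DR = 4286 m³/s, peak = 1153.0 m³/s.
Runoff depth d = ΣQ_DR·Δt / A = 4286 × 3600 / (1930 km²) = 7.995 mm.
The 1-cm UH is the DRH scaled by (10 mm)/d, so U_p = 1153.0 × 10/7.995 = 1440 m³/s.

U_p ≈ 1440 m³/s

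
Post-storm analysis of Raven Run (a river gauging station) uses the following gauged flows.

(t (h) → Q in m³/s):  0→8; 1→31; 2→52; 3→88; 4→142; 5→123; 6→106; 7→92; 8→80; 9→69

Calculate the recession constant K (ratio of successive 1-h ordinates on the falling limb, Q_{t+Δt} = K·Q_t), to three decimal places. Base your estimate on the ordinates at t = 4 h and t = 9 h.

K ≈ 0.866

Using the recession-limb readings at t = 4 h and t = 9 h: Q falls from 142 to 69 m³/s over 5 intervals.
K = (Q₂/Q₁)^(1/5) = (69/142)^(1/5) = 0.866.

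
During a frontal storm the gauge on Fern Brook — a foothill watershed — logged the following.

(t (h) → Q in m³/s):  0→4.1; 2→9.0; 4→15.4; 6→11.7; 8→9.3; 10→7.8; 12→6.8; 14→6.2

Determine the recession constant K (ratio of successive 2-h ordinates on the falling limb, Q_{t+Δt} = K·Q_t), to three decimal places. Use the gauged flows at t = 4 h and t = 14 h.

K ≈ 0.834

Using the recession-limb readings at t = 4 h and t = 14 h: Q falls from 15.4 to 6.2 m³/s over 5 intervals.
K = (Q₂/Q₁)^(1/5) = (6.2/15.4)^(1/5) = 0.834.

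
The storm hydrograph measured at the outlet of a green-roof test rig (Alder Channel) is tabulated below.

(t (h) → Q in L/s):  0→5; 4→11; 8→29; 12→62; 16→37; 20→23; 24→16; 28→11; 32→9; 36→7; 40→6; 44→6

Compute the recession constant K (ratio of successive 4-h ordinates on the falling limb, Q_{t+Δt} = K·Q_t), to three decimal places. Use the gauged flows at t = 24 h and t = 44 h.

K ≈ 0.822

Using the recession-limb readings at t = 24 h and t = 44 h: Q falls from 16 to 6 L/s over 5 intervals.
K = (Q₂/Q₁)^(1/5) = (6/16)^(1/5) = 0.822.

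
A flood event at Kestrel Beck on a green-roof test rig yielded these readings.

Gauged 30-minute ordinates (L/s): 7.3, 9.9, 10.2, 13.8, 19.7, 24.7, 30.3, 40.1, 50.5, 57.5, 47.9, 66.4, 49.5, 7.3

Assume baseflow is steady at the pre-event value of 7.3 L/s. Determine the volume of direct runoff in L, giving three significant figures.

Direct-runoff ordinates (Q − Q_b): 0.0, 2.6, 2.9, 6.5, 12.4, 17.4, 23.0, 32.8, 43.2, 50.2, 40.6, 59.1, 42.2, 0.0 L/s.
ΣQ_DR = 332.9 L/s.
With Δt = 0.5 h = 1800 s, V = ΣQ_DR · Δt = 332.9 × 1800 = 5.99 × 10^5 L.

V ≈ 5.99 × 10^5 L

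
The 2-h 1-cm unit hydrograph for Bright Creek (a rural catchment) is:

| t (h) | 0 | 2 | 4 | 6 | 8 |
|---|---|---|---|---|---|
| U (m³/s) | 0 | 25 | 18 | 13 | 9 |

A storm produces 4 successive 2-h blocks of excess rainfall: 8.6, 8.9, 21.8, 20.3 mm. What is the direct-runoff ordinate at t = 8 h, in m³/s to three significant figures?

By discrete convolution, Q_j = Σ (P_i / 10 mm) · U_{j−i}.
At t = 8 h (j=4): Q = (8.6/10)·9 + (8.9/10)·13 + (21.8/10)·18 + (20.3/10)·25 = 109 m³/s.

Q ≈ 109 m³/s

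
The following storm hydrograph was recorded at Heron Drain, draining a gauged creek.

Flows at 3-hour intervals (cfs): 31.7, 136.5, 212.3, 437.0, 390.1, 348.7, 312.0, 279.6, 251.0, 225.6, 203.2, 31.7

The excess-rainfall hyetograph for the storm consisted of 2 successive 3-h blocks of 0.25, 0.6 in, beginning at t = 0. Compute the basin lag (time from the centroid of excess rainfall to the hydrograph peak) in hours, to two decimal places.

Centroid of excess rainfall: t_c = Σ P_i·t̄_i / ΣP_i = 3.6176 h (block centres at 1.5, 4.5 h).
Hydrograph peak occurs at t = 9 h, so basin lag t_L = 9 − 3.6176 = 5.38 h.

t_L ≈ 5.38 h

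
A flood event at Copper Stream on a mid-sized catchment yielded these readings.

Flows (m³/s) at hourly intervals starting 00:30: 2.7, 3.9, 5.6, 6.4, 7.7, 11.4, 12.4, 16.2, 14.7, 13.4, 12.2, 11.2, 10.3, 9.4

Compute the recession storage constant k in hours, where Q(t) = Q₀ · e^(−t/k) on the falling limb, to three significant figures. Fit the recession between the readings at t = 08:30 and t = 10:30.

On the falling limb, Q drops from 14.7 to 12.2 m³/s between t = 08:30 and t = 10:30 (Δt = 2 h).
k = −Δt / ln(Q₂/Q₁) = −2 / ln(12.2/14.7) = 10.7 h.

k ≈ 10.7 h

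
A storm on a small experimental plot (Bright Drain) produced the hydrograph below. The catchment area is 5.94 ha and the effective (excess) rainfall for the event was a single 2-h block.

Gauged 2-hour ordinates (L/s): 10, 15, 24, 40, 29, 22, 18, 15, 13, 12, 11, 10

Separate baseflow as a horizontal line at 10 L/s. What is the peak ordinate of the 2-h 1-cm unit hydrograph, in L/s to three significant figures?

Direct runoff: 0.0, 5.0, 14.0, 30.0, 19.0, 12.0, 8.0, 5.0, 3.0, 2.0, 1.0, 0.0 L/s; ΣQ_DR = 99.00 L/s, peak = 30.0 L/s.
Runoff depth d = ΣQ_DR·Δt / A = 99.00 × 7200 / (5.94 ha) = 12.00 mm.
The 1-cm UH is the DRH scaled by (10 mm)/d, so U_p = 30.0 × 10/12.00 = 25.0 L/s.

U_p ≈ 25.0 L/s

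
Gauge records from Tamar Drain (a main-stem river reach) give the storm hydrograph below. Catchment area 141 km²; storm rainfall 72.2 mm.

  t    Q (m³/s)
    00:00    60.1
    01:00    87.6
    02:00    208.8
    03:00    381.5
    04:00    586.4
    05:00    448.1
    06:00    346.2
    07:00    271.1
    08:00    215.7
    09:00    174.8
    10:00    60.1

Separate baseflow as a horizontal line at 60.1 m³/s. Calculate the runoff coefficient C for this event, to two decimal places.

C ≈ 0.77

ΣQ_DR = 2179 m³/s; V = ΣQ_DR·Δt = 7.845 × 10^6 m³.
Runoff depth d = V / A = 55.64 mm.
C = d / P = 55.64 / 72.2 = 0.77.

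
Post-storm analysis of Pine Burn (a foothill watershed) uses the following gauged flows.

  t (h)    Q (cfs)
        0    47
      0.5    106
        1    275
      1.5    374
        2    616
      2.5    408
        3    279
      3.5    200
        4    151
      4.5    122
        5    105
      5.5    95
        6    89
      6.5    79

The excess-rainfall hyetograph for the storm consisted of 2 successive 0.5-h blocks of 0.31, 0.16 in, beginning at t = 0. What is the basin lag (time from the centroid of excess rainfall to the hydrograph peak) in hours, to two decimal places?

t_L ≈ 1.58 h

Centroid of excess rainfall: t_c = Σ P_i·t̄_i / ΣP_i = 0.4202 h (block centres at 0.25, 0.75 h).
Hydrograph peak occurs at t = 2 h, so basin lag t_L = 2 − 0.4202 = 1.58 h.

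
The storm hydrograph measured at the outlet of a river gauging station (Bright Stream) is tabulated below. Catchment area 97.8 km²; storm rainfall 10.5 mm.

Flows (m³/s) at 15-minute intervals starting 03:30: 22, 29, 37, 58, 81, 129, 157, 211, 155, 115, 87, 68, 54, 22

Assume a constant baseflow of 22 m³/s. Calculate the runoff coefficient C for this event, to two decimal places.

C ≈ 0.80

ΣQ_DR = 917.0 m³/s; V = ΣQ_DR·Δt = 8.253 × 10^5 m³.
Runoff depth d = V / A = 8.439 mm.
C = d / P = 8.439 / 10.5 = 0.80.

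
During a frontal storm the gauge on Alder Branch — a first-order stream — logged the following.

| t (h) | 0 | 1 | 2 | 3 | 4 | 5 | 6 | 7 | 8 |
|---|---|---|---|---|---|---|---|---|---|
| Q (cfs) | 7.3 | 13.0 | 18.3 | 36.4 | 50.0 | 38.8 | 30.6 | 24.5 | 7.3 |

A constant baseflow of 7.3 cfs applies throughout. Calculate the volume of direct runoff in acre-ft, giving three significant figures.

V ≈ 13.3 acre-ft

Direct-runoff ordinates (Q − Q_b): 0.0, 5.7, 11.0, 29.1, 42.7, 31.5, 23.3, 17.2, 0.0 cfs.
ΣQ_DR = 160.5 cfs.
With Δt = 1 h = 3600 s, V = ΣQ_DR · Δt = 160.5 × 3600 = 5.78 × 10^5 ft³ = 13.3 acre-ft.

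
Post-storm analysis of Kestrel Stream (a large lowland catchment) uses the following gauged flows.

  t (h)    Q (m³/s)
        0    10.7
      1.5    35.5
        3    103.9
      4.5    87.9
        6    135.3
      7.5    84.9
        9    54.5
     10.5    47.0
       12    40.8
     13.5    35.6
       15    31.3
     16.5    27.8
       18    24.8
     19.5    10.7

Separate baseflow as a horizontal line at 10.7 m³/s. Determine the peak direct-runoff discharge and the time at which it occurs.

Q_p = 124.6 m³/s at t = 6 h

Subtracting baseflow gives direct-runoff ordinates: 0.0, 24.8, 93.2, 77.2, 124.6, 74.2, 43.8, 36.3, 30.1, 24.9, 20.6, 17.1, 14.1, 0.0 m³/s.
The maximum is 124.6 m³/s, occurring at the reading for t = 6 h.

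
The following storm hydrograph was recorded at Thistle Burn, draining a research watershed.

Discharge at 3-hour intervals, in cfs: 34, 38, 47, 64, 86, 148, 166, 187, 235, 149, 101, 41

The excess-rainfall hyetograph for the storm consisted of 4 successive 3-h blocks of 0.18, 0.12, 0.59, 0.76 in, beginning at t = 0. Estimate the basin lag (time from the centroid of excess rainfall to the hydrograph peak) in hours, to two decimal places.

Centroid of excess rainfall: t_c = Σ P_i·t̄_i / ΣP_i = 8.0091 h (block centres at 1.5, 4.5, 7.5, 10.5 h).
Hydrograph peak occurs at t = 24 h, so basin lag t_L = 24 − 8.0091 = 15.99 h.

t_L ≈ 15.99 h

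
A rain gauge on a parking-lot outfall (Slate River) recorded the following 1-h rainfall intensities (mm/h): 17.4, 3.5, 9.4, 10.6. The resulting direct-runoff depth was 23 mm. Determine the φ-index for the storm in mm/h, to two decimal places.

φ ≈ 4.80 mm/h

Only the 3 blocks with intensity above φ contribute runoff: 17.4, 9.4, 10.6 mm/h.
Σ(I−φ)·Δt = d  ⇒  (17.4+9.4+10.6 − 3φ)·1 = 23
φ = (37.40 − 23/1) / 3 = 4.80 mm/h.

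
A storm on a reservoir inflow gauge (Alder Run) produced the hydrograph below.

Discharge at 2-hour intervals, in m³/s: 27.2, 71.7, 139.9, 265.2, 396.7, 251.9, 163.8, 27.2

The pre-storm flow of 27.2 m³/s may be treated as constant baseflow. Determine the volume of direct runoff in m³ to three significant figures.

V ≈ 8.11 × 10^6 m³

Direct-runoff ordinates (Q − Q_b): 0.0, 44.5, 112.7, 238.0, 369.5, 224.7, 136.6, 0.0 m³/s.
ΣQ_DR = 1126 m³/s.
With Δt = 2 h = 7200 s, V = ΣQ_DR · Δt = 1126 × 7200 = 8.11 × 10^6 m³.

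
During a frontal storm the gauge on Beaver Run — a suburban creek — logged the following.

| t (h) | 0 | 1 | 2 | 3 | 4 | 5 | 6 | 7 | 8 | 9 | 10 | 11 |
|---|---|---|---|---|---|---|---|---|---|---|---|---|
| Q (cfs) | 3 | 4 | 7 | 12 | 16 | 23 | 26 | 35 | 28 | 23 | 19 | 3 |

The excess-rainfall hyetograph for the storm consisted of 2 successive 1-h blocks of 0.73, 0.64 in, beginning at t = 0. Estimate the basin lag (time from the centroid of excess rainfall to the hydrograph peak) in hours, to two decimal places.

Centroid of excess rainfall: t_c = Σ P_i·t̄_i / ΣP_i = 0.9672 h (block centres at 0.5, 1.5 h).
Hydrograph peak occurs at t = 7 h, so basin lag t_L = 7 − 0.9672 = 6.03 h.

t_L ≈ 6.03 h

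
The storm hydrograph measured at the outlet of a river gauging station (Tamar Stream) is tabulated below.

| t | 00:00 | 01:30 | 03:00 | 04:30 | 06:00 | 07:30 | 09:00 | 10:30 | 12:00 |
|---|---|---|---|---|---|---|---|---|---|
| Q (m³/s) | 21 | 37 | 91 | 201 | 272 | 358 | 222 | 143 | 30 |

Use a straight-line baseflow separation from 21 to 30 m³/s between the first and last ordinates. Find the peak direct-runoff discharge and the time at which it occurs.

Q_p = 331.38 m³/s at t = 07:30

Subtracting baseflow gives direct-runoff ordinates: 0.00, 14.88, 67.75, 176.62, 246.50, 331.38, 194.25, 114.12, 0.00 m³/s.
The maximum is 331.38 m³/s, occurring at the reading for t = 07:30.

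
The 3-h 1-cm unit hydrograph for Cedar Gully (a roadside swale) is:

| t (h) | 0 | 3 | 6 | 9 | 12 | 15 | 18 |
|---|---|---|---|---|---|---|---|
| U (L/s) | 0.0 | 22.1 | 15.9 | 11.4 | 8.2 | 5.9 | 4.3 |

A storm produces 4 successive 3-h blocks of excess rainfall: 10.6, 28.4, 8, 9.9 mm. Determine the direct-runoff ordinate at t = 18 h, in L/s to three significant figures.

Q ≈ 39.2 L/s

By discrete convolution, Q_j = Σ (P_i / 10 mm) · U_{j−i}.
At t = 18 h (j=6): Q = (10.6/10)·4.3 + (28.4/10)·5.9 + (8/10)·8.2 + (9.9/10)·11.4 = 39.2 L/s.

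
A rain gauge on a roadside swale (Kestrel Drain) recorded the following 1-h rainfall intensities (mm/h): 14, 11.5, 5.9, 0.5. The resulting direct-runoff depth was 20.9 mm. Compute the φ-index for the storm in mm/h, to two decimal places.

φ ≈ 3.50 mm/h

Only the 3 blocks with intensity above φ contribute runoff: 14, 11.5, 5.9 mm/h.
Σ(I−φ)·Δt = d  ⇒  (14+11.5+5.9 − 3φ)·1 = 20.9
φ = (31.40 − 20.9/1) / 3 = 3.50 mm/h.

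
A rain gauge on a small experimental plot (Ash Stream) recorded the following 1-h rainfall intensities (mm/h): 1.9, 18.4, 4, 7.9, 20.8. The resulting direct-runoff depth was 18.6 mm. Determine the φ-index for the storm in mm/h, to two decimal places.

Only the 2 blocks with intensity above φ contribute runoff: 18.4, 20.8 mm/h.
Σ(I−φ)·Δt = d  ⇒  (18.4+20.8 − 2φ)·1 = 18.6
φ = (39.20 − 18.6/1) / 2 = 10.30 mm/h.

φ ≈ 10.30 mm/h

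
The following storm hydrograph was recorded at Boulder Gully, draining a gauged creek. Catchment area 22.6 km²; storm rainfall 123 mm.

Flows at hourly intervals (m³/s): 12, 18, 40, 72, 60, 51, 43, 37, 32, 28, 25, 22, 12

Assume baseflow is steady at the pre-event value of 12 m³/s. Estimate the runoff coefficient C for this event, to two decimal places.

ΣQ_DR = 296.0 m³/s; V = ΣQ_DR·Δt = 1.066 × 10^6 m³.
Runoff depth d = V / A = 47.15 mm.
C = d / P = 47.15 / 123 = 0.38.

C ≈ 0.38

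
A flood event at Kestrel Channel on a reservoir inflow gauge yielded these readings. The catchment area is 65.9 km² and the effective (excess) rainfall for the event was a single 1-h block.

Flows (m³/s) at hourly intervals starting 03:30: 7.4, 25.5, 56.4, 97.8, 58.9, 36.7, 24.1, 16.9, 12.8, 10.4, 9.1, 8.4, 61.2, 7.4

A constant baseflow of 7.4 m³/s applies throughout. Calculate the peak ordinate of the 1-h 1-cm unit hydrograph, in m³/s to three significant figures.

Direct runoff: 0.0, 18.1, 49.0, 90.4, 51.5, 29.3, 16.7, 9.5, 5.4, 3.0, 1.7, 1.0, 53.8, 0.0 m³/s; ΣQ_DR = 329.4 m³/s, peak = 90.4 m³/s.
Runoff depth d = ΣQ_DR·Δt / A = 329.4 × 3600 / (65.9 km²) = 17.99 mm.
The 1-cm UH is the DRH scaled by (10 mm)/d, so U_p = 90.4 × 10/17.99 = 50.2 m³/s.

U_p ≈ 50.2 m³/s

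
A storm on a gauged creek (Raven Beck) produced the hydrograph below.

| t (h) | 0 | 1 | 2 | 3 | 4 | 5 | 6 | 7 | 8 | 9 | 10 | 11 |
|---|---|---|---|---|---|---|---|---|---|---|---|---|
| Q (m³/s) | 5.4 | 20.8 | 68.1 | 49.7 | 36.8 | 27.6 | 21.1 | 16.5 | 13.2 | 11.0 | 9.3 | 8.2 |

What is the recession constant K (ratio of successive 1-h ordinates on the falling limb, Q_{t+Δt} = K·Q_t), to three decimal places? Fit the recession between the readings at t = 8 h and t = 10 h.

K ≈ 0.839

Using the recession-limb readings at t = 8 h and t = 10 h: Q falls from 13.2 to 9.3 m³/s over 2 intervals.
K = (Q₂/Q₁)^(1/2) = (9.3/13.2)^(1/2) = 0.839.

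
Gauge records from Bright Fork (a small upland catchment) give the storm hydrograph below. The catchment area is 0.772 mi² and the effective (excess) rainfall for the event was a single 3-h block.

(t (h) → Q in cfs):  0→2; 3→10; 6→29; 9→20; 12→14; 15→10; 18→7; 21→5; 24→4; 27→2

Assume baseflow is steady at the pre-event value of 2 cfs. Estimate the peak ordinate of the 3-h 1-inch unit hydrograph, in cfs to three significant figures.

Direct runoff: 0.0, 8.0, 27.0, 18.0, 12.0, 8.0, 5.0, 3.0, 2.0, 0.0 cfs; ΣQ_DR = 83.00 cfs, peak = 27.0 cfs.
Runoff depth d = ΣQ_DR·Δt / A = 83.00 × 10800 / (0.772 mi²) = 0.4998 in.
The 1-inch UH is the DRH scaled by (1 in)/d, so U_p = 27.0 × 1/0.4998 = 54.0 cfs.

U_p ≈ 54.0 cfs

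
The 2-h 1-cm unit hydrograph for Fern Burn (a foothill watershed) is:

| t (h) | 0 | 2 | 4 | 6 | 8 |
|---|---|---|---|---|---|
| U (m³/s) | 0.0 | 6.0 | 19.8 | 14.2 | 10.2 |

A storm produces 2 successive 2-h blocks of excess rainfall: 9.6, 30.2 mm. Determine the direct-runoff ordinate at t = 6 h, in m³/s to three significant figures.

By discrete convolution, Q_j = Σ (P_i / 10 mm) · U_{j−i}.
At t = 6 h (j=3): Q = (9.6/10)·14.2 + (30.2/10)·19.8 = 73.4 m³/s.

Q ≈ 73.4 m³/s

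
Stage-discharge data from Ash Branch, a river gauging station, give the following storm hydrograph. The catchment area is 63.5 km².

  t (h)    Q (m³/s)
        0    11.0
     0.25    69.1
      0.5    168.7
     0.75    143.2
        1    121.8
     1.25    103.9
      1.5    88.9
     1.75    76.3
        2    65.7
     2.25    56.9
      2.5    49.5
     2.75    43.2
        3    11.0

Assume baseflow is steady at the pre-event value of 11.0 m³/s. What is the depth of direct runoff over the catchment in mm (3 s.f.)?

d ≈ 12.3 mm

Direct runoff: 0.0, 58.1, 157.7, 132.2, 110.8, 92.9, 77.9, 65.3, 54.7, 45.9, 38.5, 32.2, 0.0 m³/s; ΣQ_DR = 866.2 m³/s.
V = ΣQ_DR · Δt = 866.2 × 900 s = 7.796 × 10^5 m³.
Over A = 63.5 km², depth = V / A = 12.3 mm.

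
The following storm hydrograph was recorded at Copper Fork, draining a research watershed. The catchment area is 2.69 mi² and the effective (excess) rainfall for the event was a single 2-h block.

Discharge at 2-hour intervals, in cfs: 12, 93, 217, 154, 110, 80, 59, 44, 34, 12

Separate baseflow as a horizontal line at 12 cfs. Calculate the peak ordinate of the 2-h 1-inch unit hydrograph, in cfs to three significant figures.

Direct runoff: 0.0, 81.0, 205.0, 142.0, 98.0, 68.0, 47.0, 32.0, 22.0, 0.0 cfs; ΣQ_DR = 695.0 cfs, peak = 205.0 cfs.
Runoff depth d = ΣQ_DR·Δt / A = 695.0 × 7200 / (2.69 mi²) = 0.8007 in.
The 1-inch UH is the DRH scaled by (1 in)/d, so U_p = 205.0 × 1/0.8007 = 256 cfs.

U_p ≈ 256 cfs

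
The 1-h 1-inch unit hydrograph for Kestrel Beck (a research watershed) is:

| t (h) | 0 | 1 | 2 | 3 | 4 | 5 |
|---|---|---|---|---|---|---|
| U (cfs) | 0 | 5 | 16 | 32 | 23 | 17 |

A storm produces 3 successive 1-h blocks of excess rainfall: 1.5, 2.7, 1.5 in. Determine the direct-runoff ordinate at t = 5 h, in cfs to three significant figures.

By discrete convolution, Q_j = Σ (P_i / 1 in) · U_{j−i}.
At t = 5 h (j=5): Q = (1.5/1)·17 + (2.7/1)·23 + (1.5/1)·32 = 136 cfs.

Q ≈ 136 cfs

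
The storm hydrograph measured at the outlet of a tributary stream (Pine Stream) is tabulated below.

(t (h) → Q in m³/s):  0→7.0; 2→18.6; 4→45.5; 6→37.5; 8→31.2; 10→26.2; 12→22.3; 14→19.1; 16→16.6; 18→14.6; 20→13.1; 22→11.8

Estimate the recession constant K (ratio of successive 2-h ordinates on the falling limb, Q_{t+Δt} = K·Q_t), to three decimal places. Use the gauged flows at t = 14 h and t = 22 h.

Using the recession-limb readings at t = 14 h and t = 22 h: Q falls from 19.1 to 11.8 m³/s over 4 intervals.
K = (Q₂/Q₁)^(1/4) = (11.8/19.1)^(1/4) = 0.887.

K ≈ 0.887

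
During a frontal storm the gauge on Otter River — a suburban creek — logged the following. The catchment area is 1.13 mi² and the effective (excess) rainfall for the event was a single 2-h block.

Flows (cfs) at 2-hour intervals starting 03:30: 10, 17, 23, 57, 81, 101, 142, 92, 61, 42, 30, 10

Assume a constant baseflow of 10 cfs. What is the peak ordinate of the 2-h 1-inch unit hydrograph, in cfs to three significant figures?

U_p ≈ 88.1 cfs

Direct runoff: 0.0, 7.0, 13.0, 47.0, 71.0, 91.0, 132.0, 82.0, 51.0, 32.0, 20.0, 0.0 cfs; ΣQ_DR = 546.0 cfs, peak = 132.0 cfs.
Runoff depth d = ΣQ_DR·Δt / A = 546.0 × 7200 / (1.13 mi²) = 1.497 in.
The 1-inch UH is the DRH scaled by (1 in)/d, so U_p = 132.0 × 1/1.497 = 88.1 cfs.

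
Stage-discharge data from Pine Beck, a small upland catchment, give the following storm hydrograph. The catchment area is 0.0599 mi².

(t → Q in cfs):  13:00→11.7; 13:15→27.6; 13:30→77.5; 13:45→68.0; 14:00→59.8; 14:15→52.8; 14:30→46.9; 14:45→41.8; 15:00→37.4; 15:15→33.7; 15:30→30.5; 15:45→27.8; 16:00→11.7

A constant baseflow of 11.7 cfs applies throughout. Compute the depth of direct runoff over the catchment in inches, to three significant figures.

d ≈ 2.43 in

Direct runoff: 0.0, 15.9, 65.8, 56.3, 48.1, 41.1, 35.2, 30.1, 25.7, 22.0, 18.8, 16.1, 0.0 cfs; ΣQ_DR = 375.1 cfs.
V = ΣQ_DR · Δt = 375.1 × 900 s = 3.376 × 10^5 ft³.
Over A = 0.0599 mi², depth = V / A = 2.43 in.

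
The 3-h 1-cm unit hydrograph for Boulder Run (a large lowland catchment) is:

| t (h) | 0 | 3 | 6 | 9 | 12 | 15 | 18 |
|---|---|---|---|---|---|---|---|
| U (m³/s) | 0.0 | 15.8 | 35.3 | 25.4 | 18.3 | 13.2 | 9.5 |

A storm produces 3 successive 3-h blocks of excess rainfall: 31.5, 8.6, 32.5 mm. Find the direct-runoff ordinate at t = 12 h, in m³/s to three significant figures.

Q ≈ 194 m³/s

By discrete convolution, Q_j = Σ (P_i / 10 mm) · U_{j−i}.
At t = 12 h (j=4): Q = (31.5/10)·18.3 + (8.6/10)·25.4 + (32.5/10)·35.3 = 194 m³/s.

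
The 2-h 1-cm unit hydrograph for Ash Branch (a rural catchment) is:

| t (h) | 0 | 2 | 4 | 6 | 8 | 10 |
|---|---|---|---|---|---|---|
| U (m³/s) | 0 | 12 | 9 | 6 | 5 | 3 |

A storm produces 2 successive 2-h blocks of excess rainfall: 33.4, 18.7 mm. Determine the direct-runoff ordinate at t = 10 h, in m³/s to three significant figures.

Q ≈ 19.4 m³/s

By discrete convolution, Q_j = Σ (P_i / 10 mm) · U_{j−i}.
At t = 10 h (j=5): Q = (33.4/10)·3 + (18.7/10)·5 = 19.4 m³/s.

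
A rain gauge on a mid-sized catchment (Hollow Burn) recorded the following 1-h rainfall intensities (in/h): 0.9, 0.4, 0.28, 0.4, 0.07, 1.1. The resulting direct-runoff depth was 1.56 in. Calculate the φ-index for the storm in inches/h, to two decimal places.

φ ≈ 0.31 in/h

Only the 4 blocks with intensity above φ contribute runoff: 0.9, 0.4, 0.4, 1.1 in/h.
Σ(I−φ)·Δt = d  ⇒  (0.9+0.4+0.4+1.1 − 4φ)·1 = 1.56
φ = (2.800 − 1.56/1) / 4 = 0.31 in/h.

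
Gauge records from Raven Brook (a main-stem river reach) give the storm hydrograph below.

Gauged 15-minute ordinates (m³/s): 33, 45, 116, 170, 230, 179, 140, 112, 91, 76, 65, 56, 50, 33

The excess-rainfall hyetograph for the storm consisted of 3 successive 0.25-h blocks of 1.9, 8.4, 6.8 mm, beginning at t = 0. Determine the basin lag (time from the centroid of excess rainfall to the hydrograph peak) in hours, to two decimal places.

t_L ≈ 0.55 h

Centroid of excess rainfall: t_c = Σ P_i·t̄_i / ΣP_i = 0.4466 h (block centres at 0.125, 0.375, 0.625 h).
Hydrograph peak occurs at t = 1 h, so basin lag t_L = 1 − 0.4466 = 0.55 h.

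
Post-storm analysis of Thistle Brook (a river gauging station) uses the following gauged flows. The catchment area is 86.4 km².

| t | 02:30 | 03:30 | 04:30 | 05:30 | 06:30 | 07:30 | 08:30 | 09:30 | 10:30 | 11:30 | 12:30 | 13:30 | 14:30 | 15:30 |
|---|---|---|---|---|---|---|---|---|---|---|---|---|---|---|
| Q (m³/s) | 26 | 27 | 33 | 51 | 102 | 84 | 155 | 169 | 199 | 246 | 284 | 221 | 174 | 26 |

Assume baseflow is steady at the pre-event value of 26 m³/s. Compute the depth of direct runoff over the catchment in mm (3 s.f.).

d ≈ 59.7 mm

Direct runoff: 0.0, 1.0, 7.0, 25.0, 76.0, 58.0, 129.0, 143.0, 173.0, 220.0, 258.0, 195.0, 148.0, 0.0 m³/s; ΣQ_DR = 1433 m³/s.
V = ΣQ_DR · Δt = 1433 × 3600 s = 5.159 × 10^6 m³.
Over A = 86.4 km², depth = V / A = 59.7 mm.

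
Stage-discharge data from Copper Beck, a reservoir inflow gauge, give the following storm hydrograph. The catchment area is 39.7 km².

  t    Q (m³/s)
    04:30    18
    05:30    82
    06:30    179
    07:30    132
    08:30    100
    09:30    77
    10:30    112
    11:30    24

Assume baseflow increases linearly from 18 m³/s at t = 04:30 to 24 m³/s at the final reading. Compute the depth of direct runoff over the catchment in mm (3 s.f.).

d ≈ 50.4 mm

Direct runoff: 0.00, 63.14, 159.29, 111.43, 78.57, 54.71, 88.86, 0.00 m³/s; ΣQ_DR = 556.0 m³/s.
V = ΣQ_DR · Δt = 556.0 × 3600 s = 2.002 × 10^6 m³.
Over A = 39.7 km², depth = V / A = 50.4 mm.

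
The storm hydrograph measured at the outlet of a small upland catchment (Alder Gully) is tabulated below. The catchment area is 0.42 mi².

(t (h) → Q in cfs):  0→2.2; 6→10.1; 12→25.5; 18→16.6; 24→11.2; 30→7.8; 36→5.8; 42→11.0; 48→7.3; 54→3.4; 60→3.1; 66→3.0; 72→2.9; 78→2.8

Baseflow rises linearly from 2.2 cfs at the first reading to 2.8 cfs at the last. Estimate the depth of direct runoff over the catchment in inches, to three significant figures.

d ≈ 1.72 in

Direct runoff: 0.00, 7.85, 23.21, 14.26, 8.82, 5.37, 3.32, 8.48, 4.73, 0.78, 0.44, 0.29, 0.15, 0.00 cfs; ΣQ_DR = 77.70 cfs.
V = ΣQ_DR · Δt = 77.70 × 21600 s = 1.678 × 10^6 ft³.
Over A = 0.42 mi², depth = V / A = 1.72 in.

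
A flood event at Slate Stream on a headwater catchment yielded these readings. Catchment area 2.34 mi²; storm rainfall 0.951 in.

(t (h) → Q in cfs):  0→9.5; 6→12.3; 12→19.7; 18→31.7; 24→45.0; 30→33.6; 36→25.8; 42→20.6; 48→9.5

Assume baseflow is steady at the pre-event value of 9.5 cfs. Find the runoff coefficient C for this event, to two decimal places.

ΣQ_DR = 122.2 cfs; V = ΣQ_DR·Δt = 2.640 × 10^6 ft³.
Runoff depth d = V / A = 0.4855 in.
C = d / P = 0.4855 / 0.951 = 0.51.

C ≈ 0.51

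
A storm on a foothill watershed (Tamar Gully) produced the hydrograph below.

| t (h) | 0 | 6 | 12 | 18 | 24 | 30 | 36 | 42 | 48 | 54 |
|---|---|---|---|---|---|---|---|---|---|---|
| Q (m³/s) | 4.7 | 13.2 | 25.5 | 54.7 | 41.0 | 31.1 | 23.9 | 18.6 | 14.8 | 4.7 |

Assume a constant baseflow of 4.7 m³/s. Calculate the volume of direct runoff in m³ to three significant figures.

Direct-runoff ordinates (Q − Q_b): 0.0, 8.5, 20.8, 50.0, 36.3, 26.4, 19.2, 13.9, 10.1, 0.0 m³/s.
ΣQ_DR = 185.2 m³/s.
With Δt = 6 h = 21600 s, V = ΣQ_DR · Δt = 185.2 × 21600 = 4.00 × 10^6 m³.

V ≈ 4.00 × 10^6 m³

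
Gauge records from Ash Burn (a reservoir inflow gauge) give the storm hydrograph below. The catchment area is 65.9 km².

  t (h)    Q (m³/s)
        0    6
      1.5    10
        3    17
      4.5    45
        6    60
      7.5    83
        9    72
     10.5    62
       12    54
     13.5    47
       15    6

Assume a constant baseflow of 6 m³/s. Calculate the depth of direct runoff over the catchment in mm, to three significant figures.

Direct runoff: 0.0, 4.0, 11.0, 39.0, 54.0, 77.0, 66.0, 56.0, 48.0, 41.0, 0.0 m³/s; ΣQ_DR = 396.0 m³/s.
V = ΣQ_DR · Δt = 396.0 × 5400 s = 2.138 × 10^6 m³.
Over A = 65.9 km², depth = V / A = 32.4 mm.

d ≈ 32.4 mm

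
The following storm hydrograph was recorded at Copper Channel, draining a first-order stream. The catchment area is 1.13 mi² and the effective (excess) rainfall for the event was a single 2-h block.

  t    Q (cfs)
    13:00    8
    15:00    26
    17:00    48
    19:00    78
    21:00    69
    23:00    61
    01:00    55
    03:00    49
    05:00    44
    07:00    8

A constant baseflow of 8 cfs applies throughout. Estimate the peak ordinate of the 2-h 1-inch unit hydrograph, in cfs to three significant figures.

U_p ≈ 69.7 cfs

Direct runoff: 0.0, 18.0, 40.0, 70.0, 61.0, 53.0, 47.0, 41.0, 36.0, 0.0 cfs; ΣQ_DR = 366.0 cfs, peak = 70.0 cfs.
Runoff depth d = ΣQ_DR·Δt / A = 366.0 × 7200 / (1.13 mi²) = 1.004 in.
The 1-inch UH is the DRH scaled by (1 in)/d, so U_p = 70.0 × 1/1.004 = 69.7 cfs.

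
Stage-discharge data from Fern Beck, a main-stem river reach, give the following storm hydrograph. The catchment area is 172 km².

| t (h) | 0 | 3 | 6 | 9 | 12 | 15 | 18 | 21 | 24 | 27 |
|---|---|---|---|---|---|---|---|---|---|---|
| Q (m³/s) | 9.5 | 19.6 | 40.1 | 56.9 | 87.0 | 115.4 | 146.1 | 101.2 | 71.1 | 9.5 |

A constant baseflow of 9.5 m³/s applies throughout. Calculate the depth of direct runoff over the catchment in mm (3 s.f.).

d ≈ 35.3 mm

Direct runoff: 0.0, 10.1, 30.6, 47.4, 77.5, 105.9, 136.6, 91.7, 61.6, 0.0 m³/s; ΣQ_DR = 561.4 m³/s.
V = ΣQ_DR · Δt = 561.4 × 10800 s = 6.063 × 10^6 m³.
Over A = 172 km², depth = V / A = 35.3 mm.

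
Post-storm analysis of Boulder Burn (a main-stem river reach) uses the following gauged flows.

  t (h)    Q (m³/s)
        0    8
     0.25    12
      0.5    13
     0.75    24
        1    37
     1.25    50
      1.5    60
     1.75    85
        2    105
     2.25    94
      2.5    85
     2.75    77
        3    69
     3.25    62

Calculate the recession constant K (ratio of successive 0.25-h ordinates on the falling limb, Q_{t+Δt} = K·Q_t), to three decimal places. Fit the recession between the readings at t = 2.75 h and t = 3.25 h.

Using the recession-limb readings at t = 2.75 h and t = 3.25 h: Q falls from 77 to 62 m³/s over 2 intervals.
K = (Q₂/Q₁)^(1/2) = (62/77)^(1/2) = 0.897.

K ≈ 0.897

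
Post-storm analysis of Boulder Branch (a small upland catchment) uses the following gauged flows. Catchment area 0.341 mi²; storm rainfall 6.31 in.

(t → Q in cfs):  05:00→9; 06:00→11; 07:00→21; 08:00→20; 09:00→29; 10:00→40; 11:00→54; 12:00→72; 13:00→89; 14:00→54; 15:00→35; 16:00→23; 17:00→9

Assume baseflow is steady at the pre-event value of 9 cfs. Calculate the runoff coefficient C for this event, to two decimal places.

ΣQ_DR = 349.0 cfs; V = ΣQ_DR·Δt = 1.256 × 10^6 ft³.
Runoff depth d = V / A = 1.586 in.
C = d / P = 1.586 / 6.31 = 0.25.

C ≈ 0.25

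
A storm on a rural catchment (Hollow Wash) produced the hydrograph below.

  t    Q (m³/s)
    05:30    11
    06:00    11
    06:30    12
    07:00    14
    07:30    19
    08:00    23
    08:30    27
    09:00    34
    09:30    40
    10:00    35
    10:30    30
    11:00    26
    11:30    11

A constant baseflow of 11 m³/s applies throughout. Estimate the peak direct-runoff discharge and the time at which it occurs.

Subtracting baseflow gives direct-runoff ordinates: 0.0, 0.0, 1.0, 3.0, 8.0, 12.0, 16.0, 23.0, 29.0, 24.0, 19.0, 15.0, 0.0 m³/s.
The maximum is 29.0 m³/s, occurring at the reading for t = 09:30.

Q_p = 29.0 m³/s at t = 09:30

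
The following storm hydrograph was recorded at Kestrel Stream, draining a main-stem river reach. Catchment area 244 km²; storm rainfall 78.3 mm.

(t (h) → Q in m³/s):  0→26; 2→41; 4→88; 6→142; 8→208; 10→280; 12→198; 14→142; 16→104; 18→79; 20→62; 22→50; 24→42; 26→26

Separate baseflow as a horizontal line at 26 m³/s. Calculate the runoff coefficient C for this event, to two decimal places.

C ≈ 0.42

ΣQ_DR = 1124 m³/s; V = ΣQ_DR·Δt = 8.093 × 10^6 m³.
Runoff depth d = V / A = 33.17 mm.
C = d / P = 33.17 / 78.3 = 0.42.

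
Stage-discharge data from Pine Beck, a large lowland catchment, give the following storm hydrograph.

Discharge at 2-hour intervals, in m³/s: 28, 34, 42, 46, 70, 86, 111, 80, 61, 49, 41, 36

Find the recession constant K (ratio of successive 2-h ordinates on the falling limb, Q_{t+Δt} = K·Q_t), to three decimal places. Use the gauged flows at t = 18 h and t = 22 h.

K ≈ 0.857

Using the recession-limb readings at t = 18 h and t = 22 h: Q falls from 49 to 36 m³/s over 2 intervals.
K = (Q₂/Q₁)^(1/2) = (36/49)^(1/2) = 0.857.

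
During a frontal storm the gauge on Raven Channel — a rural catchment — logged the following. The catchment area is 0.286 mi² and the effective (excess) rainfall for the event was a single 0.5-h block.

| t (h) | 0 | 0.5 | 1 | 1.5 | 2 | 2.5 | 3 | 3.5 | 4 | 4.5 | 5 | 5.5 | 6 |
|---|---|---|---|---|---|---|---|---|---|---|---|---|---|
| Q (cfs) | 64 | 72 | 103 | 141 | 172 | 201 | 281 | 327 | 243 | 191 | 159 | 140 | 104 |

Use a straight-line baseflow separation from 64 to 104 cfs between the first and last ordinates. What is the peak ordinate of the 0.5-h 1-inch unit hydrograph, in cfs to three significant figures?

U_p ≈ 80.0 cfs

Direct runoff: 0.00, 4.67, 32.33, 67.00, 94.67, 120.33, 197.00, 239.67, 152.33, 97.00, 61.67, 39.33, 0.00 cfs; ΣQ_DR = 1106 cfs, peak = 239.67 cfs.
Runoff depth d = ΣQ_DR·Δt / A = 1106 × 1800 / (0.286 mi²) = 2.996 in.
The 1-inch UH is the DRH scaled by (1 in)/d, so U_p = 239.67 × 1/2.996 = 80.0 cfs.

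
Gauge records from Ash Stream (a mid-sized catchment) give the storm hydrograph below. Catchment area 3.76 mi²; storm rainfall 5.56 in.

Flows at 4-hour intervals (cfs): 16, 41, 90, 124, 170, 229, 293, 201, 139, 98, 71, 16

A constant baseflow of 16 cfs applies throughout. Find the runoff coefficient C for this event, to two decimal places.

C ≈ 0.38

ΣQ_DR = 1296 cfs; V = ΣQ_DR·Δt = 1.866 × 10^7 ft³.
Runoff depth d = V / A = 2.136 in.
C = d / P = 2.136 / 5.56 = 0.38.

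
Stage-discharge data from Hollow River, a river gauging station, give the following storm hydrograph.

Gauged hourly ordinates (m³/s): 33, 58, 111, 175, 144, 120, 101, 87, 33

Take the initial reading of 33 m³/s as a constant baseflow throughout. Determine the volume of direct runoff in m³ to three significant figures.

V ≈ 2.03 × 10^6 m³

Direct-runoff ordinates (Q − Q_b): 0.0, 25.0, 78.0, 142.0, 111.0, 87.0, 68.0, 54.0, 0.0 m³/s.
ΣQ_DR = 565.0 m³/s.
With Δt = 1 h = 3600 s, V = ΣQ_DR · Δt = 565.0 × 3600 = 2.03 × 10^6 m³.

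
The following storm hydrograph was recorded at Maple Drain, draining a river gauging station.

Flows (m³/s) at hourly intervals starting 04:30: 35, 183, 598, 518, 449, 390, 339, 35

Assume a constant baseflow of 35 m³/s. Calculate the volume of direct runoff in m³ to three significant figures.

Direct-runoff ordinates (Q − Q_b): 0.0, 148.0, 563.0, 483.0, 414.0, 355.0, 304.0, 0.0 m³/s.
ΣQ_DR = 2267 m³/s.
With Δt = 1 h = 3600 s, V = ΣQ_DR · Δt = 2267 × 3600 = 8.16 × 10^6 m³.

V ≈ 8.16 × 10^6 m³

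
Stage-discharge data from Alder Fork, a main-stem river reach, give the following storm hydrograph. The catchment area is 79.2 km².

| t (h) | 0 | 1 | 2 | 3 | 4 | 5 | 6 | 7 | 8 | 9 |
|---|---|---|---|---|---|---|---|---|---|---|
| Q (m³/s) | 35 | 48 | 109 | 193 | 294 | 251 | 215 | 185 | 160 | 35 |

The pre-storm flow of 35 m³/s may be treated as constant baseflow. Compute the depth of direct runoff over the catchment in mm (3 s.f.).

Direct runoff: 0.0, 13.0, 74.0, 158.0, 259.0, 216.0, 180.0, 150.0, 125.0, 0.0 m³/s; ΣQ_DR = 1175 m³/s.
V = ΣQ_DR · Δt = 1175 × 3600 s = 4.230 × 10^6 m³.
Over A = 79.2 km², depth = V / A = 53.4 mm.

d ≈ 53.4 mm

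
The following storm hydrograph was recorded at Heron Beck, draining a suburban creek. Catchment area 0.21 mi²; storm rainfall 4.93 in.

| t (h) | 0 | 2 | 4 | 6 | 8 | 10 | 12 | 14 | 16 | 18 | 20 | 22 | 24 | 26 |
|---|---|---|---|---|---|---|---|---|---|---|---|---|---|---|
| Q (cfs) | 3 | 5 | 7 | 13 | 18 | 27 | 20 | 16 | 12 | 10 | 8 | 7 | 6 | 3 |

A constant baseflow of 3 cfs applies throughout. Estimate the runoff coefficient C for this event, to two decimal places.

C ≈ 0.34

ΣQ_DR = 113.0 cfs; V = ΣQ_DR·Δt = 8.136 × 10^5 ft³.
Runoff depth d = V / A = 1.668 in.
C = d / P = 1.668 / 4.93 = 0.34.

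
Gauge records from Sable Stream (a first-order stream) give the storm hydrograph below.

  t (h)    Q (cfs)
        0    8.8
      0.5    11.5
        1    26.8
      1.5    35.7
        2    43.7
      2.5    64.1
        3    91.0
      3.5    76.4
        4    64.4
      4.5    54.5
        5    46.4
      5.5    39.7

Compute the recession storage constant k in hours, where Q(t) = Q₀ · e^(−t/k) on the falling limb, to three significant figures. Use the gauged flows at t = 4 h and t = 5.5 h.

On the falling limb, Q drops from 64.4 to 39.7 cfs between t = 4 h and t = 5.5 h (Δt = 1.5 h).
k = −Δt / ln(Q₂/Q₁) = −1.5 / ln(39.7/64.4) = 3.10 h.

k ≈ 3.10 h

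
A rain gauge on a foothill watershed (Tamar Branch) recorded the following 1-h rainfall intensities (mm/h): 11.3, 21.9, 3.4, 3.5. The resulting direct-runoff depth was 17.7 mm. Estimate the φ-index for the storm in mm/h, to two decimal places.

Only the 2 blocks with intensity above φ contribute runoff: 11.3, 21.9 mm/h.
Σ(I−φ)·Δt = d  ⇒  (11.3+21.9 − 2φ)·1 = 17.7
φ = (33.20 − 17.7/1) / 2 = 7.75 mm/h.

φ ≈ 7.75 mm/h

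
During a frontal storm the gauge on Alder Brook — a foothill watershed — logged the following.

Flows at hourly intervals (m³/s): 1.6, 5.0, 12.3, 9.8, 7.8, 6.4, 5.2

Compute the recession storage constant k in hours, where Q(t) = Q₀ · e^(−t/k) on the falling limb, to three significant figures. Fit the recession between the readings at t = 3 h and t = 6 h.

On the falling limb, Q drops from 9.8 to 5.2 m³/s between t = 3 h and t = 6 h (Δt = 3 h).
k = −Δt / ln(Q₂/Q₁) = −3 / ln(5.2/9.8) = 4.73 h.

k ≈ 4.73 h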